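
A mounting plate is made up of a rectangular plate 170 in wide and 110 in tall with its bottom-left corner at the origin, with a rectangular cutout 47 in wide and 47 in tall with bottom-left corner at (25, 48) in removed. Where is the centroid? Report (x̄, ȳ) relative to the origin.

Part | A | x̄ᵢ | ȳᵢ | A·x̄ᵢ | A·ȳᵢ
plate | 18700.00 | 85.00 | 55.00 | 1589500.00 | 1028500.00
hole | -2209.00 | 48.50 | 71.50 | -107136.50 | -157943.50
Σ | 16491.00 |  |  | 1482363.50 | 870556.50
x̄ = 1482363.50 / 16491.00 = 89.89 in
ȳ = 870556.50 / 16491.00 = 52.79 in

x̄ = 89.89 in, ȳ = 52.79 in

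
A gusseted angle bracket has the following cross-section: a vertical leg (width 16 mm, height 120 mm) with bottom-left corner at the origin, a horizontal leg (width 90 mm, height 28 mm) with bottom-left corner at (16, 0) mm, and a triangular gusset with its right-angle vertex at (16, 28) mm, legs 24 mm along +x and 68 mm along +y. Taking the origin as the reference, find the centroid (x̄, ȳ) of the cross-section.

vertical leg: A = 16 × 120 = 1920.00, centroid at (8.00, 60.00).
horizontal leg: A = 90 × 28 = 2520.00, centroid at (61.00, 14.00).
gusset: A = ½·24·68 = 816.00, centroid at (24.00, 50.67).
ΣA = 5256.00 mm², ΣAx̄ = 188664.00 mm³, ΣAȳ = 191824.00 mm³.
x̄ = 188664.00/5256.00 = 35.89 mm; ȳ = 191824.00/5256.00 = 36.50 mm.

x̄ = 35.89 mm, ȳ = 36.50 mm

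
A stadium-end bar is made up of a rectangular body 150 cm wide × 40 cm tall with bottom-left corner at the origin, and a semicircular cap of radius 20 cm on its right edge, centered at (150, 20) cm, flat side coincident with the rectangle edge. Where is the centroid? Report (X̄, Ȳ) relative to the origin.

X̄ = 82.91 cm, Ȳ = 20.00 cm

rectangular body: A = 150 × 40 = 6000.00, centroid at (75.00, 20.00).
semicircular end: A = ½π·20² = 628.32, centroid at (158.49, 20.00).
ΣA = 6628.32 cm², ΣAX̄ = 549581.11 cm³, ΣAȲ = 132566.37 cm³.
X̄ = 549581.11/6628.32 = 82.91 cm; Ȳ = 132566.37/6628.32 = 20.00 cm.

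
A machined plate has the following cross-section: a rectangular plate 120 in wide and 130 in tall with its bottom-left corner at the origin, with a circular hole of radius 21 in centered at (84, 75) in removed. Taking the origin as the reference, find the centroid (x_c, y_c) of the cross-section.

x_c = 57.66 in, y_c = 64.03 in

plate: A = 120 × 130 = 15600.00, centroid at (60.00, 65.00).
hole: A = −π·21² = -1385.44, centroid at (84.00, 75.00).
ΣA = 14214.56 in²
ΣAx_c = (15600.00)(60.00) + (-1385.44)(84.00) = 819622.84 in³
ΣAy_c = (15600.00)(65.00) + (-1385.44)(75.00) = 910091.82 in³
x_c = 819622.84 / 14214.56 = 57.66 in
y_c = 910091.82 / 14214.56 = 64.03 in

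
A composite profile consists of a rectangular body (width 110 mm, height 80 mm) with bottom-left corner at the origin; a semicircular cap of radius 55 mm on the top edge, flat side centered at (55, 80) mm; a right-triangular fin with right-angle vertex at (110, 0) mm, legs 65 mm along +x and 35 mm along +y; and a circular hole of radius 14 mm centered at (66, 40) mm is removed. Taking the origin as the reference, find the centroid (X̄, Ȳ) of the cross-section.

X̄ = 60.72 mm, Ȳ = 59.10 mm

Part | A | x̄ᵢ | ȳᵢ | A·x̄ᵢ | A·ȳᵢ
rectangular body | 8800.00 | 55.00 | 40.00 | 484000.00 | 352000.00
semicircular top | 4751.66 | 55.00 | 103.34 | 261341.24 | 491049.38
triangular fin | 1137.50 | 131.67 | 11.67 | 149770.83 | 13270.83
hole | -615.75 | 66.00 | 40.00 | -40639.64 | -24630.09
Σ | 14073.41 |  |  | 854472.43 | 831690.12
X̄ = 854472.43 / 14073.41 = 60.72 mm
Ȳ = 831690.12 / 14073.41 = 59.10 mm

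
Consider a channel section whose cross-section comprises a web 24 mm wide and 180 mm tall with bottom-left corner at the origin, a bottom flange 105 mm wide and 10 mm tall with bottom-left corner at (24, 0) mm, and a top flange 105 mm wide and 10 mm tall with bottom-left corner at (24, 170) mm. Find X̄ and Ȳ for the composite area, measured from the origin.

Part | A | x̄ᵢ | ȳᵢ | A·x̄ᵢ | A·ȳᵢ
web | 4320.00 | 12.00 | 90.00 | 51840.00 | 388800.00
bottom flange | 1050.00 | 76.50 | 5.00 | 80325.00 | 5250.00
top flange | 1050.00 | 76.50 | 175.00 | 80325.00 | 183750.00
Σ | 6420.00 |  |  | 212490.00 | 577800.00
X̄ = 212490.00 / 6420.00 = 33.10 mm
Ȳ = 577800.00 / 6420.00 = 90.00 mm

X̄ = 33.10 mm, Ȳ = 90.00 mm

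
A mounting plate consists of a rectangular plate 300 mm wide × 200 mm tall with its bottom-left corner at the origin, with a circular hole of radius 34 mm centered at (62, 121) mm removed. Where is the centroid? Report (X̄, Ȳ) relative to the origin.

X̄ = 155.67 mm, Ȳ = 98.65 mm

Part | A | x̄ᵢ | ȳᵢ | A·x̄ᵢ | A·ȳᵢ
plate | 60000.00 | 150.00 | 100.00 | 9000000.00 | 6000000.00
hole | -3631.68 | 62.00 | 121.00 | -225164.23 | -439433.41
Σ | 56368.32 |  |  | 8774835.77 | 5560566.59
X̄ = 8774835.77 / 56368.32 = 155.67 mm
Ȳ = 5560566.59 / 56368.32 = 98.65 mm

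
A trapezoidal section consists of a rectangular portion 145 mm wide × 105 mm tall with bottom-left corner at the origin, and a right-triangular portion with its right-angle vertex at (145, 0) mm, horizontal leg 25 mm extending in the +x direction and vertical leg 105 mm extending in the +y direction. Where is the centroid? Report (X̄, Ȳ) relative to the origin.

X̄ = 78.92 mm, Ȳ = 51.11 mm

rectangular portion: A = 145 × 105 = 15225.00, centroid at (72.50, 52.50).
triangular portion: A = ½·25·105 = 1312.50, centroid at (153.33, 35.00).
ΣA = 16537.50 mm²
ΣAX̄ = (15225.00)(72.50) + (1312.50)(153.33) = 1305062.50 mm³
ΣAȲ = (15225.00)(52.50) + (1312.50)(35.00) = 845250.00 mm³
X̄ = 1305062.50 / 16537.50 = 78.92 mm
Ȳ = 845250.00 / 16537.50 = 51.11 mm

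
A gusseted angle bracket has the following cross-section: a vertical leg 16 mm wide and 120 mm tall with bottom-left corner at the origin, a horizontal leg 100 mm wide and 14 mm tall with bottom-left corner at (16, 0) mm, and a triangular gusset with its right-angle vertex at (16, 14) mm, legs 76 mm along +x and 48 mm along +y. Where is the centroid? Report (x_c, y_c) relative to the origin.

Part | A | x̄ᵢ | ȳᵢ | A·x̄ᵢ | A·ȳᵢ
vertical leg | 1920.00 | 8.00 | 60.00 | 15360.00 | 115200.00
horizontal leg | 1400.00 | 66.00 | 7.00 | 92400.00 | 9800.00
gusset | 1824.00 | 41.33 | 30.00 | 75392.00 | 54720.00
Σ | 5144.00 |  |  | 183152.00 | 179720.00
x_c = 183152.00 / 5144.00 = 35.60 mm
y_c = 179720.00 / 5144.00 = 34.94 mm

x_c = 35.60 mm, y_c = 34.94 mm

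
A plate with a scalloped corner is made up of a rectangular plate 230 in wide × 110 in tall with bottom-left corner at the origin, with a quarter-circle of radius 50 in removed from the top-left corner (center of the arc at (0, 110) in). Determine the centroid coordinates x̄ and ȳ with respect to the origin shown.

Part | A | x̄ᵢ | ȳᵢ | A·x̄ᵢ | A·ȳᵢ
plate | 25300.00 | 115.00 | 55.00 | 2909500.00 | 1391500.00
removed quarter-circle | -1963.50 | 21.22 | 88.78 | -41666.67 | -174317.83
Σ | 23336.50 |  |  | 2867833.33 | 1217182.17
x̄ = 2867833.33 / 23336.50 = 122.89 in
ȳ = 1217182.17 / 23336.50 = 52.16 in

x̄ = 122.89 in, ȳ = 52.16 in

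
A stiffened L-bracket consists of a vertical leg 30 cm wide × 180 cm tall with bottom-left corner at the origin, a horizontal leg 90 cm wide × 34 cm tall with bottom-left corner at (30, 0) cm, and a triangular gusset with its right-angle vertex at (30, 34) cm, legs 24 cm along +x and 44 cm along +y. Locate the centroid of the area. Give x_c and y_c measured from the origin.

x_c = 36.78 cm, y_c = 62.72 cm

Part | A | x̄ᵢ | ȳᵢ | A·x̄ᵢ | A·ȳᵢ
vertical leg | 5400.00 | 15.00 | 90.00 | 81000.00 | 486000.00
horizontal leg | 3060.00 | 75.00 | 17.00 | 229500.00 | 52020.00
gusset | 528.00 | 38.00 | 48.67 | 20064.00 | 25696.00
Σ | 8988.00 |  |  | 330564.00 | 563716.00
x_c = 330564.00 / 8988.00 = 36.78 cm
y_c = 563716.00 / 8988.00 = 62.72 cm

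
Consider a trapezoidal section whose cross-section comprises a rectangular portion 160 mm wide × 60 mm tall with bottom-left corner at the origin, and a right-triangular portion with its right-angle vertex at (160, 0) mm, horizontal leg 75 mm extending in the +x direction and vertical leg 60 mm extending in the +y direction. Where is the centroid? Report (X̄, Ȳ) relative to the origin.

rectangular portion: A = 160 × 60 = 9600.00, centroid at (80.00, 30.00).
triangular portion: A = ½·75·60 = 2250.00, centroid at (185.00, 20.00).
ΣA = 11850.00 mm²
ΣAX̄ = (9600.00)(80.00) + (2250.00)(185.00) = 1184250.00 mm³
ΣAȲ = (9600.00)(30.00) + (2250.00)(20.00) = 333000.00 mm³
X̄ = 1184250.00 / 11850.00 = 99.94 mm
Ȳ = 333000.00 / 11850.00 = 28.10 mm

X̄ = 99.94 mm, Ȳ = 28.10 mm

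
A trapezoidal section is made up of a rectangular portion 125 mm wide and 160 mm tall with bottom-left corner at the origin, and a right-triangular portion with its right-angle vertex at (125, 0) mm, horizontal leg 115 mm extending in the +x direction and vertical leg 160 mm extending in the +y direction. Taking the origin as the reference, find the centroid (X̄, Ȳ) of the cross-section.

rectangular portion: A = 125 × 160 = 20000.00, centroid at (62.50, 80.00).
triangular portion: A = ½·115·160 = 9200.00, centroid at (163.33, 53.33).
ΣA = 29200.00 mm², ΣAX̄ = 2752666.67 mm³, ΣAȲ = 2090666.67 mm³.
X̄ = 2752666.67/29200.00 = 94.27 mm; Ȳ = 2090666.67/29200.00 = 71.60 mm.

X̄ = 94.27 mm, Ȳ = 71.60 mm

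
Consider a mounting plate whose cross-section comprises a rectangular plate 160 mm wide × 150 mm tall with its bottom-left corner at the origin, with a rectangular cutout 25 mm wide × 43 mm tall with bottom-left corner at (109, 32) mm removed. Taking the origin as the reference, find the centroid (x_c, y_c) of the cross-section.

x_c = 78.05 mm, y_c = 76.01 mm

plate: A = 160 × 150 = 24000.00, centroid at (80.00, 75.00).
hole: A = −(25 × 43) = -1075.00, centroid at (121.50, 53.50).
ΣA = 22925.00 mm², ΣAx_c = 1789387.50 mm³, ΣAy_c = 1742487.50 mm³.
x_c = 1789387.50/22925.00 = 78.05 mm; y_c = 1742487.50/22925.00 = 76.01 mm.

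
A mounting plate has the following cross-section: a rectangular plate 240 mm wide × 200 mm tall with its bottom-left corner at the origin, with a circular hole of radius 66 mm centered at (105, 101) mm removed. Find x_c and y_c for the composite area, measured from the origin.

plate: A = 240 × 200 = 48000.00, centroid at (120.00, 100.00).
hole: A = −π·66² = -13684.78, centroid at (105.00, 101.00).
ΣA = 34315.22 mm², ΣAx_c = 4323098.35 mm³, ΣAy_c = 3417837.46 mm³.
x_c = 4323098.35/34315.22 = 125.98 mm; y_c = 3417837.46/34315.22 = 99.60 mm.

x_c = 125.98 mm, y_c = 99.60 mm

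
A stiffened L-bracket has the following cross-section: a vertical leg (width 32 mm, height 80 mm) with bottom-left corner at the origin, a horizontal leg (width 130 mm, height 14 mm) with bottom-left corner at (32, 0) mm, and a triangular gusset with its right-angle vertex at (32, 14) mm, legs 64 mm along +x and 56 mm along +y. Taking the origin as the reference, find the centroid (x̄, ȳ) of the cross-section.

x̄ = 50.72 mm, ȳ = 28.14 mm

Part | A | x̄ᵢ | ȳᵢ | A·x̄ᵢ | A·ȳᵢ
vertical leg | 2560.00 | 16.00 | 40.00 | 40960.00 | 102400.00
horizontal leg | 1820.00 | 97.00 | 7.00 | 176540.00 | 12740.00
gusset | 1792.00 | 53.33 | 32.67 | 95573.33 | 58538.67
Σ | 6172.00 |  |  | 313073.33 | 173678.67
x̄ = 313073.33 / 6172.00 = 50.72 mm
ȳ = 173678.67 / 6172.00 = 28.14 mm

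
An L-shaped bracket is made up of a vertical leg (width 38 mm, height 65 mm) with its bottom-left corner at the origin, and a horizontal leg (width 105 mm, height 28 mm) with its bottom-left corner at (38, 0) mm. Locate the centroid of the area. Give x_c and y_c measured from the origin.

Part | A | x̄ᵢ | ȳᵢ | A·x̄ᵢ | A·ȳᵢ
vertical leg | 2470.00 | 19.00 | 32.50 | 46930.00 | 80275.00
horizontal leg | 2940.00 | 90.50 | 14.00 | 266070.00 | 41160.00
Σ | 5410.00 |  |  | 313000.00 | 121435.00
x_c = 313000.00 / 5410.00 = 57.86 mm
y_c = 121435.00 / 5410.00 = 22.45 mm

x_c = 57.86 mm, y_c = 22.45 mm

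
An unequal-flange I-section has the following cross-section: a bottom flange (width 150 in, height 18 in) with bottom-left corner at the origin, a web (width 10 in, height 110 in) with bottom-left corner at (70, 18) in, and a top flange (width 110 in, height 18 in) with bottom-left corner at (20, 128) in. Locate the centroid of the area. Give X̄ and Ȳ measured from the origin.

X̄ = 75.00 in, Ȳ = 65.03 in

bottom flange: A = 150 × 18 = 2700.00, centroid at (75.00, 9.00).
web: A = 10 × 110 = 1100.00, centroid at (75.00, 73.00).
top flange: A = 110 × 18 = 1980.00, centroid at (75.00, 137.00).
ΣA = 5780.00 in²
ΣAX̄ = (2700.00)(75.00) + (1100.00)(75.00) + (1980.00)(75.00) = 433500.00 in³
ΣAȲ = (2700.00)(9.00) + (1100.00)(73.00) + (1980.00)(137.00) = 375860.00 in³
X̄ = 433500.00 / 5780.00 = 75.00 in
Ȳ = 375860.00 / 5780.00 = 65.03 in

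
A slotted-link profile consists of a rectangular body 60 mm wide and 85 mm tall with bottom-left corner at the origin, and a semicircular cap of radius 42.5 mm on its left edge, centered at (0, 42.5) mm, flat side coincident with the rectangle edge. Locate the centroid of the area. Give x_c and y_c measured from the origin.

rectangular body: A = 60 × 85 = 5100.00, centroid at (30.00, 42.50).
semicircular end: A = ½π·42.5² = 2837.25, centroid at (-18.04, 42.50).
ΣA = 7937.25 mm²
ΣAx_c = (5100.00)(30.00) + (2837.25)(-18.04) = 101822.92 mm³
ΣAy_c = (5100.00)(42.50) + (2837.25)(42.50) = 337333.16 mm³
x_c = 101822.92 / 7937.25 = 12.83 mm
y_c = 337333.16 / 7937.25 = 42.50 mm

x_c = 12.83 mm, y_c = 42.50 mm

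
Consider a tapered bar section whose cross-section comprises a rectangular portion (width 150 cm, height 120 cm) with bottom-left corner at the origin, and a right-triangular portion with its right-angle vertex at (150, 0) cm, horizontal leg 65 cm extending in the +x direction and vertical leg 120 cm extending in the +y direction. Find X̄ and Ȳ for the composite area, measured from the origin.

rectangular portion: A = 150 × 120 = 18000.00, centroid at (75.00, 60.00).
triangular portion: A = ½·65·120 = 3900.00, centroid at (171.67, 40.00).
ΣA = 21900.00 cm², ΣAX̄ = 2019500.00 cm³, ΣAȲ = 1236000.00 cm³.
X̄ = 2019500.00/21900.00 = 92.21 cm; Ȳ = 1236000.00/21900.00 = 56.44 cm.

X̄ = 92.21 cm, Ȳ = 56.44 cm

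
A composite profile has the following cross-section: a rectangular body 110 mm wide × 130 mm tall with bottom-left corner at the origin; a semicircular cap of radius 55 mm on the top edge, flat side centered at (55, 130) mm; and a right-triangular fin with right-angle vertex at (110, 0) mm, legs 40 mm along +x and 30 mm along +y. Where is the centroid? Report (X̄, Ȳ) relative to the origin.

X̄ = 57.09 mm, Ȳ = 84.68 mm

rectangular body: A = 110 × 130 = 14300.00, centroid at (55.00, 65.00).
semicircular top: A = ½π·55² = 4751.66, centroid at (55.00, 153.34).
triangular fin: A = ½·40·30 = 600.00, centroid at (123.33, 10.00).
ΣA = 19651.66 mm², ΣAX̄ = 1121841.24 mm³, ΣAȲ = 1664132.32 mm³.
X̄ = 1121841.24/19651.66 = 57.09 mm; Ȳ = 1664132.32/19651.66 = 84.68 mm.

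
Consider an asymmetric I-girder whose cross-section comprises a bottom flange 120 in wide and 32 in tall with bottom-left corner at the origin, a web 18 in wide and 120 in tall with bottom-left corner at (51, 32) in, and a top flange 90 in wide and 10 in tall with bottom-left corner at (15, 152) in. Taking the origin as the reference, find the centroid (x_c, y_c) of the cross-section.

x_c = 60.00 in, y_c = 58.18 in

bottom flange: A = 120 × 32 = 3840.00, centroid at (60.00, 16.00).
web: A = 18 × 120 = 2160.00, centroid at (60.00, 92.00).
top flange: A = 90 × 10 = 900.00, centroid at (60.00, 157.00).
ΣA = 6900.00 in²
ΣAx_c = (3840.00)(60.00) + (2160.00)(60.00) + (900.00)(60.00) = 414000.00 in³
ΣAy_c = (3840.00)(16.00) + (2160.00)(92.00) + (900.00)(157.00) = 401460.00 in³
x_c = 414000.00 / 6900.00 = 60.00 in
y_c = 401460.00 / 6900.00 = 58.18 in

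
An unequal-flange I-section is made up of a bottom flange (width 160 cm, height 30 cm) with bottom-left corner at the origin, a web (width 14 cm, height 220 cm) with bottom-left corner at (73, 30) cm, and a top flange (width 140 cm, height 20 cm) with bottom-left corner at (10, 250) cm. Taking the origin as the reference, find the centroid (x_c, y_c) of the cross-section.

bottom flange: A = 160 × 30 = 4800.00, centroid at (80.00, 15.00).
web: A = 14 × 220 = 3080.00, centroid at (80.00, 140.00).
top flange: A = 140 × 20 = 2800.00, centroid at (80.00, 260.00).
ΣA = 10680.00 cm², ΣAx_c = 854400.00 cm³, ΣAy_c = 1231200.00 cm³.
x_c = 854400.00/10680.00 = 80.00 cm; y_c = 1231200.00/10680.00 = 115.28 cm.

x_c = 80.00 cm, y_c = 115.28 cm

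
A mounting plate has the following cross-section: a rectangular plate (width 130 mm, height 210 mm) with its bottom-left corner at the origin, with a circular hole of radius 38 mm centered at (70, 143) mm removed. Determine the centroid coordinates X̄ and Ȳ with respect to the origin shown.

X̄ = 64.00 mm, Ȳ = 97.43 mm

Part | A | x̄ᵢ | ȳᵢ | A·x̄ᵢ | A·ȳᵢ
plate | 27300.00 | 65.00 | 105.00 | 1774500.00 | 2866500.00
hole | -4536.46 | 70.00 | 143.00 | -317552.19 | -648713.75
Σ | 22763.54 |  |  | 1456947.81 | 2217786.25
X̄ = 1456947.81 / 22763.54 = 64.00 mm
Ȳ = 2217786.25 / 22763.54 = 97.43 mm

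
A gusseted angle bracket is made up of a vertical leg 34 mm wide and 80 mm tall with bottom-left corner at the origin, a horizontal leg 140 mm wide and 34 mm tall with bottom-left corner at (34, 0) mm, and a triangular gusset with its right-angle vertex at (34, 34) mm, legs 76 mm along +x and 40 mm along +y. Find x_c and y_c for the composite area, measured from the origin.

vertical leg: A = 34 × 80 = 2720.00, centroid at (17.00, 40.00).
horizontal leg: A = 140 × 34 = 4760.00, centroid at (104.00, 17.00).
gusset: A = ½·76·40 = 1520.00, centroid at (59.33, 47.33).
ΣA = 9000.00 mm²
ΣAx_c = (2720.00)(17.00) + (4760.00)(104.00) + (1520.00)(59.33) = 631466.67 mm³
ΣAy_c = (2720.00)(40.00) + (4760.00)(17.00) + (1520.00)(47.33) = 261666.67 mm³
x_c = 631466.67 / 9000.00 = 70.16 mm
y_c = 261666.67 / 9000.00 = 29.07 mm

x_c = 70.16 mm, y_c = 29.07 mm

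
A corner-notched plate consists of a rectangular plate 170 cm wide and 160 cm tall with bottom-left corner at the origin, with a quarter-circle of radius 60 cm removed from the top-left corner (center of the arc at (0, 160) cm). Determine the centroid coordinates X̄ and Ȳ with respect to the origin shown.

X̄ = 91.91 cm, Ȳ = 73.67 cm

Part | A | x̄ᵢ | ȳᵢ | A·x̄ᵢ | A·ȳᵢ
plate | 27200.00 | 85.00 | 80.00 | 2312000.00 | 2176000.00
removed quarter-circle | -2827.43 | 25.46 | 134.54 | -72000.00 | -380389.34
Σ | 24372.57 |  |  | 2240000.00 | 1795610.66
X̄ = 2240000.00 / 24372.57 = 91.91 cm
Ȳ = 1795610.66 / 24372.57 = 73.67 cm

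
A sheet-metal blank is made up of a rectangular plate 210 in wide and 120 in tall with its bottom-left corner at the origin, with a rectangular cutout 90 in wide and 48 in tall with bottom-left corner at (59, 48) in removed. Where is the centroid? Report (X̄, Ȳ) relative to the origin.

Part | A | x̄ᵢ | ȳᵢ | A·x̄ᵢ | A·ȳᵢ
plate | 25200.00 | 105.00 | 60.00 | 2646000.00 | 1512000.00
hole | -4320.00 | 104.00 | 72.00 | -449280.00 | -311040.00
Σ | 20880.00 |  |  | 2196720.00 | 1200960.00
X̄ = 2196720.00 / 20880.00 = 105.21 in
Ȳ = 1200960.00 / 20880.00 = 57.52 in

X̄ = 105.21 in, Ȳ = 57.52 in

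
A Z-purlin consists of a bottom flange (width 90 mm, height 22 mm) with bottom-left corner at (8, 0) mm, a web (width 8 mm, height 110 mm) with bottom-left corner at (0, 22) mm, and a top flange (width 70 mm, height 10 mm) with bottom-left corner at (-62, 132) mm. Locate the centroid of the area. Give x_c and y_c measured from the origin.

bottom flange: A = 90 × 22 = 1980.00, centroid at (53.00, 11.00).
web: A = 8 × 110 = 880.00, centroid at (4.00, 77.00).
top flange: A = 70 × 10 = 700.00, centroid at (-27.00, 137.00).
ΣA = 3560.00 mm²
ΣAx_c = (1980.00)(53.00) + (880.00)(4.00) + (700.00)(-27.00) = 89560.00 mm³
ΣAy_c = (1980.00)(11.00) + (880.00)(77.00) + (700.00)(137.00) = 185440.00 mm³
x_c = 89560.00 / 3560.00 = 25.16 mm
y_c = 185440.00 / 3560.00 = 52.09 mm

x_c = 25.16 mm, y_c = 52.09 mm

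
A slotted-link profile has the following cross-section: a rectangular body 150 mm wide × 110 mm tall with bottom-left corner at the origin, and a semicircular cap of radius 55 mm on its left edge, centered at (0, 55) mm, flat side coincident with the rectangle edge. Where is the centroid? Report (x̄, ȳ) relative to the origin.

x̄ = 53.01 mm, ȳ = 55.00 mm

Part | A | x̄ᵢ | ȳᵢ | A·x̄ᵢ | A·ȳᵢ
rectangular body | 16500.00 | 75.00 | 55.00 | 1237500.00 | 907500.00
semicircular end | 4751.66 | -23.34 | 55.00 | -110916.67 | 261341.24
Σ | 21251.66 |  |  | 1126583.33 | 1168841.24
x̄ = 1126583.33 / 21251.66 = 53.01 mm
ȳ = 1168841.24 / 21251.66 = 55.00 mm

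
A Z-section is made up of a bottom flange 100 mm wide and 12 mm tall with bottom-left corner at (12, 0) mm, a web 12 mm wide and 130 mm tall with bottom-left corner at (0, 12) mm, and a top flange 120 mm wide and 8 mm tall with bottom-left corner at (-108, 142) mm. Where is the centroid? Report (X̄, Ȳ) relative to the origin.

Part | A | x̄ᵢ | ȳᵢ | A·x̄ᵢ | A·ȳᵢ
bottom flange | 1200.00 | 62.00 | 6.00 | 74400.00 | 7200.00
web | 1560.00 | 6.00 | 77.00 | 9360.00 | 120120.00
top flange | 960.00 | -48.00 | 146.00 | -46080.00 | 140160.00
Σ | 3720.00 |  |  | 37680.00 | 267480.00
X̄ = 37680.00 / 3720.00 = 10.13 mm
Ȳ = 267480.00 / 3720.00 = 71.90 mm

X̄ = 10.13 mm, Ȳ = 71.90 mm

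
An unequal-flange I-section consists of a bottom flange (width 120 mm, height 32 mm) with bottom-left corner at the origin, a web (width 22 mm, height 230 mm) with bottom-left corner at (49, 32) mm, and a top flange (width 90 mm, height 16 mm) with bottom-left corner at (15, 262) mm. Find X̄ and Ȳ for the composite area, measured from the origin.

X̄ = 60.00 mm, Ȳ = 115.48 mm

bottom flange: A = 120 × 32 = 3840.00, centroid at (60.00, 16.00).
web: A = 22 × 230 = 5060.00, centroid at (60.00, 147.00).
top flange: A = 90 × 16 = 1440.00, centroid at (60.00, 270.00).
ΣA = 10340.00 mm²
ΣAX̄ = (3840.00)(60.00) + (5060.00)(60.00) + (1440.00)(60.00) = 620400.00 mm³
ΣAȲ = (3840.00)(16.00) + (5060.00)(147.00) + (1440.00)(270.00) = 1194060.00 mm³
X̄ = 620400.00 / 10340.00 = 60.00 mm
Ȳ = 1194060.00 / 10340.00 = 115.48 mm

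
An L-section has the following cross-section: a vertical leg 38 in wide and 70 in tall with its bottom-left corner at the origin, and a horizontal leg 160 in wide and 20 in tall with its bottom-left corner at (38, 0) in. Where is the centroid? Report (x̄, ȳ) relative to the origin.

x̄ = 73.06 in, ȳ = 21.35 in

Part | A | x̄ᵢ | ȳᵢ | A·x̄ᵢ | A·ȳᵢ
vertical leg | 2660.00 | 19.00 | 35.00 | 50540.00 | 93100.00
horizontal leg | 3200.00 | 118.00 | 10.00 | 377600.00 | 32000.00
Σ | 5860.00 |  |  | 428140.00 | 125100.00
x̄ = 428140.00 / 5860.00 = 73.06 in
ȳ = 125100.00 / 5860.00 = 21.35 in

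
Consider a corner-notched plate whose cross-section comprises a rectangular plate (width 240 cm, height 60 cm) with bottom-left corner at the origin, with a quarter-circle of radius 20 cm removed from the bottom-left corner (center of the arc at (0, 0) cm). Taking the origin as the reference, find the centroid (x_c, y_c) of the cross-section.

x_c = 122.49 cm, y_c = 30.48 cm

Part | A | x̄ᵢ | ȳᵢ | A·x̄ᵢ | A·ȳᵢ
plate | 14400.00 | 120.00 | 30.00 | 1728000.00 | 432000.00
removed quarter-circle | -314.16 | 8.49 | 8.49 | -2666.67 | -2666.67
Σ | 14085.84 |  |  | 1725333.33 | 429333.33
x_c = 1725333.33 / 14085.84 = 122.49 cm
y_c = 429333.33 / 14085.84 = 30.48 cm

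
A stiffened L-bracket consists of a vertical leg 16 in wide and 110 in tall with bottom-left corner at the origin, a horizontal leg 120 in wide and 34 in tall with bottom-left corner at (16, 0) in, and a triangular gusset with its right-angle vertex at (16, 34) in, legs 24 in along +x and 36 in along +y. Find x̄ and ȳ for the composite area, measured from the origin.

vertical leg: A = 16 × 110 = 1760.00, centroid at (8.00, 55.00).
horizontal leg: A = 120 × 34 = 4080.00, centroid at (76.00, 17.00).
gusset: A = ½·24·36 = 432.00, centroid at (24.00, 46.00).
ΣA = 6272.00 in², ΣAx̄ = 334528.00 in³, ΣAȳ = 186032.00 in³.
x̄ = 334528.00/6272.00 = 53.34 in; ȳ = 186032.00/6272.00 = 29.66 in.

x̄ = 53.34 in, ȳ = 29.66 in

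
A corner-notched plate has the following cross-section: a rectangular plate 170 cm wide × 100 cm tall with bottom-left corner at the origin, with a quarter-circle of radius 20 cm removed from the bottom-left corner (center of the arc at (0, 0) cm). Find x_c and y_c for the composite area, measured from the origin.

plate: A = 170 × 100 = 17000.00, centroid at (85.00, 50.00).
removed quarter-circle: A = −¼π·20² = -314.16, centroid at (8.49, 8.49).
ΣA = 16685.84 cm², ΣAx_c = 1442333.33 cm³, ΣAy_c = 847333.33 cm³.
x_c = 1442333.33/16685.84 = 86.44 cm; y_c = 847333.33/16685.84 = 50.78 cm.

x_c = 86.44 cm, y_c = 50.78 cm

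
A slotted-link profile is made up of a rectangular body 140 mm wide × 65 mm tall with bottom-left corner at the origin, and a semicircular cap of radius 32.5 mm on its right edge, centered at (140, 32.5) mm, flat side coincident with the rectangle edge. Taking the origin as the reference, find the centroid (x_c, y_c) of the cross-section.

rectangular body: A = 140 × 65 = 9100.00, centroid at (70.00, 32.50).
semicircular end: A = ½π·32.5² = 1659.15, centroid at (153.79, 32.50).
ΣA = 10759.15 mm²
ΣAx_c = (9100.00)(70.00) + (1659.15)(153.79) = 892166.92 mm³
ΣAy_c = (9100.00)(32.50) + (1659.15)(32.50) = 349672.49 mm³
x_c = 892166.92 / 10759.15 = 82.92 mm
y_c = 349672.49 / 10759.15 = 32.50 mm

x_c = 82.92 mm, y_c = 32.50 mm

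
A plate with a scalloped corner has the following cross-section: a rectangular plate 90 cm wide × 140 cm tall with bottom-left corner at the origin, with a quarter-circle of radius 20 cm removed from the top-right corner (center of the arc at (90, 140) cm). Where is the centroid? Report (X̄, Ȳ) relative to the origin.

X̄ = 44.07 cm, Ȳ = 68.43 cm

Part | A | x̄ᵢ | ȳᵢ | A·x̄ᵢ | A·ȳᵢ
plate | 12600.00 | 45.00 | 70.00 | 567000.00 | 882000.00
removed quarter-circle | -314.16 | 81.51 | 131.51 | -25607.67 | -41315.63
Σ | 12285.84 |  |  | 541392.33 | 840684.37
X̄ = 541392.33 / 12285.84 = 44.07 cm
Ȳ = 840684.37 / 12285.84 = 68.43 cm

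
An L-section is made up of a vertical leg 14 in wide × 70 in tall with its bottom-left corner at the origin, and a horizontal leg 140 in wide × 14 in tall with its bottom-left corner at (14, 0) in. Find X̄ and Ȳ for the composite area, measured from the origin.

X̄ = 58.33 in, Ȳ = 16.33 in

Part | A | x̄ᵢ | ȳᵢ | A·x̄ᵢ | A·ȳᵢ
vertical leg | 980.00 | 7.00 | 35.00 | 6860.00 | 34300.00
horizontal leg | 1960.00 | 84.00 | 7.00 | 164640.00 | 13720.00
Σ | 2940.00 |  |  | 171500.00 | 48020.00
X̄ = 171500.00 / 2940.00 = 58.33 in
Ȳ = 48020.00 / 2940.00 = 16.33 in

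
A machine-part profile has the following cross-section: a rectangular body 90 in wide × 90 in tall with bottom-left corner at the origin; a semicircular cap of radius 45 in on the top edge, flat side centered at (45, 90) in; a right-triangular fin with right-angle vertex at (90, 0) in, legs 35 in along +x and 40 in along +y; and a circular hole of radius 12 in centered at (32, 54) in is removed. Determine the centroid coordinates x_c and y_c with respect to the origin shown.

x_c = 48.95 in, y_c = 60.41 in

rectangular body: A = 90 × 90 = 8100.00, centroid at (45.00, 45.00).
semicircular top: A = ½π·45² = 3180.86, centroid at (45.00, 109.10).
triangular fin: A = ½·35·40 = 700.00, centroid at (101.67, 13.33).
hole: A = −π·12² = -452.39, centroid at (32.00, 54.00).
ΣA = 11528.47 in²
ΣAx_c = (8100.00)(45.00) + (3180.86)(45.00) + (700.00)(101.67) + (-452.39)(32.00) = 564329.02 in³
ΣAy_c = (8100.00)(45.00) + (3180.86)(109.10) + (700.00)(13.33) + (-452.39)(54.00) = 696431.94 in³
x_c = 564329.02 / 11528.47 = 48.95 in
y_c = 696431.94 / 11528.47 = 60.41 in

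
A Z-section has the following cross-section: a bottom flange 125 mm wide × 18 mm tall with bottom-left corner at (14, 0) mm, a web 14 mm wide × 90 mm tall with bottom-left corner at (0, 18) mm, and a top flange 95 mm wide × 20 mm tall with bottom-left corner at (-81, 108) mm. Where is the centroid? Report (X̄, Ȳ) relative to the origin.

X̄ = 21.68 mm, Ȳ = 59.86 mm

bottom flange: A = 125 × 18 = 2250.00, centroid at (76.50, 9.00).
web: A = 14 × 90 = 1260.00, centroid at (7.00, 63.00).
top flange: A = 95 × 20 = 1900.00, centroid at (-33.50, 118.00).
ΣA = 5410.00 mm², ΣAX̄ = 117295.00 mm³, ΣAȲ = 323830.00 mm³.
X̄ = 117295.00/5410.00 = 21.68 mm; Ȳ = 323830.00/5410.00 = 59.86 mm.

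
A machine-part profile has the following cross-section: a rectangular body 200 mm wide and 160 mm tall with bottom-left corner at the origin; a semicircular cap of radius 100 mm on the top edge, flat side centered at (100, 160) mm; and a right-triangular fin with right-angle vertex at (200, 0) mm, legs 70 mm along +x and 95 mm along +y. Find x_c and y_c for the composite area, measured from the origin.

rectangular body: A = 200 × 160 = 32000.00, centroid at (100.00, 80.00).
semicircular top: A = ½π·100² = 15707.96, centroid at (100.00, 202.44).
triangular fin: A = ½·70·95 = 3325.00, centroid at (223.33, 31.67).
ΣA = 51032.96 mm²
ΣAx_c = (32000.00)(100.00) + (15707.96)(100.00) + (3325.00)(223.33) = 5513379.66 mm³
ΣAy_c = (32000.00)(80.00) + (15707.96)(202.44) + (3325.00)(31.67) = 5845232.46 mm³
x_c = 5513379.66 / 51032.96 = 108.04 mm
y_c = 5845232.46 / 51032.96 = 114.54 mm

x_c = 108.04 mm, y_c = 114.54 mm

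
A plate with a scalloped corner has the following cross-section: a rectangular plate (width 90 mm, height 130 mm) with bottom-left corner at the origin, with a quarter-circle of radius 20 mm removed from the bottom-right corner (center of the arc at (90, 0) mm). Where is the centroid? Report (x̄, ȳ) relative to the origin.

x̄ = 43.99 mm, ȳ = 66.56 mm

Part | A | x̄ᵢ | ȳᵢ | A·x̄ᵢ | A·ȳᵢ
plate | 11700.00 | 45.00 | 65.00 | 526500.00 | 760500.00
removed quarter-circle | -314.16 | 81.51 | 8.49 | -25607.67 | -2666.67
Σ | 11385.84 |  |  | 500892.33 | 757833.33
x̄ = 500892.33 / 11385.84 = 43.99 mm
ȳ = 757833.33 / 11385.84 = 66.56 mm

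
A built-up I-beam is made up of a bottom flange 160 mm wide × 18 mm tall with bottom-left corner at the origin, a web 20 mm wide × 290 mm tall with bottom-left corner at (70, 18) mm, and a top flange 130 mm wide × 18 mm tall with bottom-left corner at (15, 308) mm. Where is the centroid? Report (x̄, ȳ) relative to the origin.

x̄ = 80.00 mm, ȳ = 155.45 mm

bottom flange: A = 160 × 18 = 2880.00, centroid at (80.00, 9.00).
web: A = 20 × 290 = 5800.00, centroid at (80.00, 163.00).
top flange: A = 130 × 18 = 2340.00, centroid at (80.00, 317.00).
ΣA = 11020.00 mm², ΣAx̄ = 881600.00 mm³, ΣAȳ = 1713100.00 mm³.
x̄ = 881600.00/11020.00 = 80.00 mm; ȳ = 1713100.00/11020.00 = 155.45 mm.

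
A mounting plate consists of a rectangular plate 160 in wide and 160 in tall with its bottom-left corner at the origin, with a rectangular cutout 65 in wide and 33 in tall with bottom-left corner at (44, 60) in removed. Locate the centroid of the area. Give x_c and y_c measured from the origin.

x_c = 80.32 in, y_c = 80.32 in

plate: A = 160 × 160 = 25600.00, centroid at (80.00, 80.00).
hole: A = −(65 × 33) = -2145.00, centroid at (76.50, 76.50).
ΣA = 23455.00 in²
ΣAx_c = (25600.00)(80.00) + (-2145.00)(76.50) = 1883907.50 in³
ΣAy_c = (25600.00)(80.00) + (-2145.00)(76.50) = 1883907.50 in³
x_c = 1883907.50 / 23455.00 = 80.32 in
y_c = 1883907.50 / 23455.00 = 80.32 in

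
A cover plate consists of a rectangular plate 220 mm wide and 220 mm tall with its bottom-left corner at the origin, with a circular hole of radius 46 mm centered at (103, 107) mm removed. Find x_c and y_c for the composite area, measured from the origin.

x_c = 111.11 mm, y_c = 110.48 mm

plate: A = 220 × 220 = 48400.00, centroid at (110.00, 110.00).
hole: A = −π·46² = -6647.61, centroid at (103.00, 107.00).
ΣA = 41752.39 mm²
ΣAx_c = (48400.00)(110.00) + (-6647.61)(103.00) = 4639296.16 mm³
ΣAy_c = (48400.00)(110.00) + (-6647.61)(107.00) = 4612705.72 mm³
x_c = 4639296.16 / 41752.39 = 111.11 mm
y_c = 4612705.72 / 41752.39 = 110.48 mm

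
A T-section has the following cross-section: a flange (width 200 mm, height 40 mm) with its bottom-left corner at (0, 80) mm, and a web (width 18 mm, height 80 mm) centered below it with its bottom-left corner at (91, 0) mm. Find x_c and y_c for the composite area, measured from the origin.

web: A = 18 × 80 = 1440.00, centroid at (100.00, 40.00).
flange: A = 200 × 40 = 8000.00, centroid at (100.00, 100.00).
ΣA = 9440.00 mm²
ΣAx_c = (1440.00)(100.00) + (8000.00)(100.00) = 944000.00 mm³
ΣAy_c = (1440.00)(40.00) + (8000.00)(100.00) = 857600.00 mm³
x_c = 944000.00 / 9440.00 = 100.00 mm
y_c = 857600.00 / 9440.00 = 90.85 mm

x_c = 100.00 mm, y_c = 90.85 mm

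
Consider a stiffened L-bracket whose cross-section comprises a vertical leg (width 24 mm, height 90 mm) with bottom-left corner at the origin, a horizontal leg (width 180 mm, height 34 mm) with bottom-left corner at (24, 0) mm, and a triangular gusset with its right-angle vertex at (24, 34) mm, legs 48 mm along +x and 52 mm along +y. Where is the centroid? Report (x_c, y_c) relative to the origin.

x_c = 81.18 mm, y_c = 27.84 mm

Part | A | x̄ᵢ | ȳᵢ | A·x̄ᵢ | A·ȳᵢ
vertical leg | 2160.00 | 12.00 | 45.00 | 25920.00 | 97200.00
horizontal leg | 6120.00 | 114.00 | 17.00 | 697680.00 | 104040.00
gusset | 1248.00 | 40.00 | 51.33 | 49920.00 | 64064.00
Σ | 9528.00 |  |  | 773520.00 | 265304.00
x_c = 773520.00 / 9528.00 = 81.18 mm
y_c = 265304.00 / 9528.00 = 27.84 mm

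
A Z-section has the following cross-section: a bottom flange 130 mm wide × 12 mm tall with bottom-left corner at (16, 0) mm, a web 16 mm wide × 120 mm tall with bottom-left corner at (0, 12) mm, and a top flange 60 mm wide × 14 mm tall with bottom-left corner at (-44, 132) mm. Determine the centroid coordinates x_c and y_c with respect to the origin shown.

bottom flange: A = 130 × 12 = 1560.00, centroid at (81.00, 6.00).
web: A = 16 × 120 = 1920.00, centroid at (8.00, 72.00).
top flange: A = 60 × 14 = 840.00, centroid at (-14.00, 139.00).
ΣA = 4320.00 mm², ΣAx_c = 129960.00 mm³, ΣAy_c = 264360.00 mm³.
x_c = 129960.00/4320.00 = 30.08 mm; y_c = 264360.00/4320.00 = 61.19 mm.

x_c = 30.08 mm, y_c = 61.19 mm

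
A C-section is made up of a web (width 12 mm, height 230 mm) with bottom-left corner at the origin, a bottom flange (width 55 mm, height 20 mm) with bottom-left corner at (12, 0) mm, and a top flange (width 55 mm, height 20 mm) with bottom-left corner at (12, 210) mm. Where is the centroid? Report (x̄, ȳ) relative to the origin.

x̄ = 20.86 mm, ȳ = 115.00 mm

web: A = 12 × 230 = 2760.00, centroid at (6.00, 115.00).
bottom flange: A = 55 × 20 = 1100.00, centroid at (39.50, 10.00).
top flange: A = 55 × 20 = 1100.00, centroid at (39.50, 220.00).
ΣA = 4960.00 mm², ΣAx̄ = 103460.00 mm³, ΣAȳ = 570400.00 mm³.
x̄ = 103460.00/4960.00 = 20.86 mm; ȳ = 570400.00/4960.00 = 115.00 mm.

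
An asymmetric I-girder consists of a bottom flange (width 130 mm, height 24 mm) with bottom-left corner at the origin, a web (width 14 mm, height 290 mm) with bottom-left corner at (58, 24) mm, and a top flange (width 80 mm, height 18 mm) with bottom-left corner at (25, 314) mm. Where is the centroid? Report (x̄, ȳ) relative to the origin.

Part | A | x̄ᵢ | ȳᵢ | A·x̄ᵢ | A·ȳᵢ
bottom flange | 3120.00 | 65.00 | 12.00 | 202800.00 | 37440.00
web | 4060.00 | 65.00 | 169.00 | 263900.00 | 686140.00
top flange | 1440.00 | 65.00 | 323.00 | 93600.00 | 465120.00
Σ | 8620.00 |  |  | 560300.00 | 1188700.00
x̄ = 560300.00 / 8620.00 = 65.00 mm
ȳ = 1188700.00 / 8620.00 = 137.90 mm

x̄ = 65.00 mm, ȳ = 137.90 mm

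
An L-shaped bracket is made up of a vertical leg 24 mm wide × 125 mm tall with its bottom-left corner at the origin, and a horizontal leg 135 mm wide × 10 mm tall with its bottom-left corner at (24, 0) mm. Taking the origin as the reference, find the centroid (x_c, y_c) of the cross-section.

Part | A | x̄ᵢ | ȳᵢ | A·x̄ᵢ | A·ȳᵢ
vertical leg | 3000.00 | 12.00 | 62.50 | 36000.00 | 187500.00
horizontal leg | 1350.00 | 91.50 | 5.00 | 123525.00 | 6750.00
Σ | 4350.00 |  |  | 159525.00 | 194250.00
x_c = 159525.00 / 4350.00 = 36.67 mm
y_c = 194250.00 / 4350.00 = 44.66 mm

x_c = 36.67 mm, y_c = 44.66 mm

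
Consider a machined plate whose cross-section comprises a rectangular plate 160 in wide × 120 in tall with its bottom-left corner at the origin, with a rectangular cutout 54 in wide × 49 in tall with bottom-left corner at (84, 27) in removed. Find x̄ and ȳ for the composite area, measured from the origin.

x̄ = 75.04 in, ȳ = 61.36 in

Part | A | x̄ᵢ | ȳᵢ | A·x̄ᵢ | A·ȳᵢ
plate | 19200.00 | 80.00 | 60.00 | 1536000.00 | 1152000.00
hole | -2646.00 | 111.00 | 51.50 | -293706.00 | -136269.00
Σ | 16554.00 |  |  | 1242294.00 | 1015731.00
x̄ = 1242294.00 / 16554.00 = 75.04 in
ȳ = 1015731.00 / 16554.00 = 61.36 in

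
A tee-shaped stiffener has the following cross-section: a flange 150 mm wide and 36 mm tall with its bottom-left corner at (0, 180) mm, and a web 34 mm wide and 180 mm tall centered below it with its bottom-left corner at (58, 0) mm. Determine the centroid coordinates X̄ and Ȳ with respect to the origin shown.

X̄ = 75.00 mm, Ȳ = 140.62 mm

web: A = 34 × 180 = 6120.00, centroid at (75.00, 90.00).
flange: A = 150 × 36 = 5400.00, centroid at (75.00, 198.00).
ΣA = 11520.00 mm², ΣAX̄ = 864000.00 mm³, ΣAȲ = 1620000.00 mm³.
X̄ = 864000.00/11520.00 = 75.00 mm; Ȳ = 1620000.00/11520.00 = 140.62 mm.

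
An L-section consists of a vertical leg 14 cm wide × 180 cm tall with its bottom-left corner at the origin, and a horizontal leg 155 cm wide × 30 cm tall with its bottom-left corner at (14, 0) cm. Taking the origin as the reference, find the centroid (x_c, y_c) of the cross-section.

x_c = 61.80 cm, y_c = 41.36 cm

vertical leg: A = 14 × 180 = 2520.00, centroid at (7.00, 90.00).
horizontal leg: A = 155 × 30 = 4650.00, centroid at (91.50, 15.00).
ΣA = 7170.00 cm²
ΣAx_c = (2520.00)(7.00) + (4650.00)(91.50) = 443115.00 cm³
ΣAy_c = (2520.00)(90.00) + (4650.00)(15.00) = 296550.00 cm³
x_c = 443115.00 / 7170.00 = 61.80 cm
y_c = 296550.00 / 7170.00 = 41.36 cm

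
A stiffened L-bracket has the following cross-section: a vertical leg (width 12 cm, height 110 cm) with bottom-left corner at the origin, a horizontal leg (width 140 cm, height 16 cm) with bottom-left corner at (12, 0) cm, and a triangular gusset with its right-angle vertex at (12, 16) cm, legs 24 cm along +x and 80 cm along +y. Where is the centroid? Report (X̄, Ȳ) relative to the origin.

vertical leg: A = 12 × 110 = 1320.00, centroid at (6.00, 55.00).
horizontal leg: A = 140 × 16 = 2240.00, centroid at (82.00, 8.00).
gusset: A = ½·24·80 = 960.00, centroid at (20.00, 42.67).
ΣA = 4520.00 cm², ΣAX̄ = 210800.00 cm³, ΣAȲ = 131480.00 cm³.
X̄ = 210800.00/4520.00 = 46.64 cm; Ȳ = 131480.00/4520.00 = 29.09 cm.

X̄ = 46.64 cm, Ȳ = 29.09 cm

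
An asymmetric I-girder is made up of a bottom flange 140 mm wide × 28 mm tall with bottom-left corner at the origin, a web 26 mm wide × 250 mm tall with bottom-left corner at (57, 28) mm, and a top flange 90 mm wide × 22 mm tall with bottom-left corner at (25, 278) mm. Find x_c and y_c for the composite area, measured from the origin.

x_c = 70.00 mm, y_c = 130.77 mm

bottom flange: A = 140 × 28 = 3920.00, centroid at (70.00, 14.00).
web: A = 26 × 250 = 6500.00, centroid at (70.00, 153.00).
top flange: A = 90 × 22 = 1980.00, centroid at (70.00, 289.00).
ΣA = 12400.00 mm²
ΣAx_c = (3920.00)(70.00) + (6500.00)(70.00) + (1980.00)(70.00) = 868000.00 mm³
ΣAy_c = (3920.00)(14.00) + (6500.00)(153.00) + (1980.00)(289.00) = 1621600.00 mm³
x_c = 868000.00 / 12400.00 = 70.00 mm
y_c = 1621600.00 / 12400.00 = 130.77 mm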